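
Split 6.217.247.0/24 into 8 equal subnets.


New prefix = 24 + 3 = 27
Each subnet has 32 addresses
  6.217.247.0/27
  6.217.247.32/27
  6.217.247.64/27
  6.217.247.96/27
  6.217.247.128/27
  6.217.247.160/27
  6.217.247.192/27
  6.217.247.224/27
Subnets: 6.217.247.0/27, 6.217.247.32/27, 6.217.247.64/27, 6.217.247.96/27, 6.217.247.128/27, 6.217.247.160/27, 6.217.247.192/27, 6.217.247.224/27


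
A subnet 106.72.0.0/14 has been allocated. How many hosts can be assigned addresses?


Host bits = 32 - 14 = 18
Total addresses = 2^18 = 262144
Usable = total - 2 (network and broadcast)
Usable hosts: 262142


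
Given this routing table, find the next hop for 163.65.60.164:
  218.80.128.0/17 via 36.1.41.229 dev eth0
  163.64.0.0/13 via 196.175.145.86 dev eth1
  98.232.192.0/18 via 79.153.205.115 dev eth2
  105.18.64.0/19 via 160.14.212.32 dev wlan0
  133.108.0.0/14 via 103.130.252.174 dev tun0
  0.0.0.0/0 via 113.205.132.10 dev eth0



Longest prefix match for 163.65.60.164:
  /17 218.80.128.0: no
  /13 163.64.0.0: MATCH
  /18 98.232.192.0: no
  /19 105.18.64.0: no
  /14 133.108.0.0: no
  /0 0.0.0.0: MATCH
Selected: next-hop 196.175.145.86 via eth1 (matched /13)


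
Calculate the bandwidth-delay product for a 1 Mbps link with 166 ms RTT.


BDP = bandwidth * RTT
= 1 Mbps * 166 ms
= 1 * 1e6 * 166 / 1000 bits
= 166000 bits
= 20750 bytes
= 20.2637 KB
BDP = 166000 bits (20750 bytes)


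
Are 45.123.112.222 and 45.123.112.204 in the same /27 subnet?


Mask: 255.255.255.224
45.123.112.222 AND mask = 45.123.112.192
45.123.112.204 AND mask = 45.123.112.192
Yes, same subnet (45.123.112.192)


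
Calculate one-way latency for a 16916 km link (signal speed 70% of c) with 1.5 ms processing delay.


Speed = 0.7 * 3e5 km/s = 210000 km/s
Propagation delay = 16916 / 210000 = 0.0806 s = 80.5524 ms
Processing delay = 1.5 ms
Total one-way latency = 82.0524 ms


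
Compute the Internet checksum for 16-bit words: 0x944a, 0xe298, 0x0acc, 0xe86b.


Sum all words (with carry folding):
+ 0x944a = 0x944a
+ 0xe298 = 0x76e3
+ 0x0acc = 0x81af
+ 0xe86b = 0x6a1b
One's complement: ~0x6a1b
Checksum = 0x95e4


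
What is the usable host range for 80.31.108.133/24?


Network: 80.31.108.0
Broadcast: 80.31.108.255
First usable = network + 1
Last usable = broadcast - 1
Range: 80.31.108.1 to 80.31.108.254


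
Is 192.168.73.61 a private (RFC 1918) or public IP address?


RFC 1918 private ranges:
  10.0.0.0/8 (10.0.0.0 - 10.255.255.255)
  172.16.0.0/12 (172.16.0.0 - 172.31.255.255)
  192.168.0.0/16 (192.168.0.0 - 192.168.255.255)
Private (in 192.168.0.0/16)


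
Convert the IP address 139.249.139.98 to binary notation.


139 = 10001011
249 = 11111001
139 = 10001011
98 = 01100010
Binary: 10001011.11111001.10001011.01100010


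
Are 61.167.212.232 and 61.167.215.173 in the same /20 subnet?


Mask: 255.255.240.0
61.167.212.232 AND mask = 61.167.208.0
61.167.215.173 AND mask = 61.167.208.0
Yes, same subnet (61.167.208.0)


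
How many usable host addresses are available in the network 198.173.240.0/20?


Host bits = 32 - 20 = 12
Total addresses = 2^12 = 4096
Usable = total - 2 (network and broadcast)
Usable hosts: 4094


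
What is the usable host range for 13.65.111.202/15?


Network: 13.64.0.0
Broadcast: 13.65.255.255
First usable = network + 1
Last usable = broadcast - 1
Range: 13.64.0.1 to 13.65.255.254


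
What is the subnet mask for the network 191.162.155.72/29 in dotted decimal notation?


/29 means 29 network bits, 3 host bits
Binary: 11111111111111111111111111111000
Mask: 255.255.255.248


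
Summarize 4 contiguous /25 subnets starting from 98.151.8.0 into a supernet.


Original prefix: /25
Number of subnets: 4 = 2^2
New prefix = 25 - 2 = 23
Supernet: 98.151.8.0/23


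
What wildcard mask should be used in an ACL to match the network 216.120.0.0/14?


Subnet mask: 255.252.0.0
Wildcard = 255.255.255.255 - subnet mask
255 - 255 = 0
255 - 252 = 3
255 - 0 = 255
255 - 0 = 255
Wildcard: 0.3.255.255


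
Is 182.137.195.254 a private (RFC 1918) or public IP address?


RFC 1918 private ranges:
  10.0.0.0/8 (10.0.0.0 - 10.255.255.255)
  172.16.0.0/12 (172.16.0.0 - 172.31.255.255)
  192.168.0.0/16 (192.168.0.0 - 192.168.255.255)
Public (not in any RFC 1918 range)


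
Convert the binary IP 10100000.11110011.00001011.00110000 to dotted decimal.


10100000 = 160
11110011 = 243
00001011 = 11
00110000 = 48
IP: 160.243.11.48


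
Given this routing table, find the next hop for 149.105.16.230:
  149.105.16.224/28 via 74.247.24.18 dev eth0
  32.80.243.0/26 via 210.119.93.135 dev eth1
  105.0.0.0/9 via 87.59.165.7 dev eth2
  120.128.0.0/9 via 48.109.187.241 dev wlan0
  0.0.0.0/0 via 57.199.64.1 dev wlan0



Longest prefix match for 149.105.16.230:
  /28 149.105.16.224: MATCH
  /26 32.80.243.0: no
  /9 105.0.0.0: no
  /9 120.128.0.0: no
  /0 0.0.0.0: MATCH
Selected: next-hop 74.247.24.18 via eth0 (matched /28)


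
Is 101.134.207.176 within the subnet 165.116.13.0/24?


Subnet network: 165.116.13.0
Test IP AND mask: 101.134.207.0
No, 101.134.207.176 is not in 165.116.13.0/24


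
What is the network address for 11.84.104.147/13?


IP:   00001011.01010100.01101000.10010011
Mask: 11111111.11111000.00000000.00000000
AND operation:
Net:  00001011.01010000.00000000.00000000
Network: 11.80.0.0/13


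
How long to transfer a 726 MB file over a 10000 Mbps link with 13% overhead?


Effective throughput = 10000 * (1 - 13/100) = 8700 Mbps
File size in Mb = 726 * 8 = 5808 Mb
Time = 5808 / 8700
Time = 0.6676 seconds


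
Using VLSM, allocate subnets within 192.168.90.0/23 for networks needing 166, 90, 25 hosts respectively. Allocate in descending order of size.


166 hosts -> /24 (254 usable): 192.168.90.0/24
90 hosts -> /25 (126 usable): 192.168.91.0/25
25 hosts -> /27 (30 usable): 192.168.91.128/27
Allocation: 192.168.90.0/24 (166 hosts, 254 usable); 192.168.91.0/25 (90 hosts, 126 usable); 192.168.91.128/27 (25 hosts, 30 usable)


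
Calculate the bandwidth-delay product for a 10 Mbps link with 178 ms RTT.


BDP = bandwidth * RTT
= 10 Mbps * 178 ms
= 10 * 1e6 * 178 / 1000 bits
= 1780000 bits
= 222500 bytes
= 217.2852 KB
BDP = 1780000 bits (222500 bytes)


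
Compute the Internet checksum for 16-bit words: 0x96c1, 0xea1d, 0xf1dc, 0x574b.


Sum all words (with carry folding):
+ 0x96c1 = 0x96c1
+ 0xea1d = 0x80df
+ 0xf1dc = 0x72bc
+ 0x574b = 0xca07
One's complement: ~0xca07
Checksum = 0x35f8


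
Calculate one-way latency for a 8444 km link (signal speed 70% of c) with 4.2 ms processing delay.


Speed = 0.7 * 3e5 km/s = 210000 km/s
Propagation delay = 8444 / 210000 = 0.0402 s = 40.2095 ms
Processing delay = 4.2 ms
Total one-way latency = 44.4095 ms


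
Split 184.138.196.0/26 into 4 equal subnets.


New prefix = 26 + 2 = 28
Each subnet has 16 addresses
  184.138.196.0/28
  184.138.196.16/28
  184.138.196.32/28
  184.138.196.48/28
Subnets: 184.138.196.0/28, 184.138.196.16/28, 184.138.196.32/28, 184.138.196.48/28


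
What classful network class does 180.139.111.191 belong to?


First octet: 180
Binary: 10110100
10xxxxxx -> Class B (128-191)
Class B, default mask 255.255.0.0 (/16)


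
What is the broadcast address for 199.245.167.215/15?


Network: 199.244.0.0/15
Host bits = 17
Set all host bits to 1:
Broadcast: 199.245.255.255


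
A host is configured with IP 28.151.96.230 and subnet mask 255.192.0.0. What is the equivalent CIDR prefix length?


Binary: 11111111.11000000.00000000.00000000
Count leading 1s
Prefix: /10


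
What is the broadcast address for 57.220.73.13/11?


Network: 57.192.0.0/11
Host bits = 21
Set all host bits to 1:
Broadcast: 57.223.255.255


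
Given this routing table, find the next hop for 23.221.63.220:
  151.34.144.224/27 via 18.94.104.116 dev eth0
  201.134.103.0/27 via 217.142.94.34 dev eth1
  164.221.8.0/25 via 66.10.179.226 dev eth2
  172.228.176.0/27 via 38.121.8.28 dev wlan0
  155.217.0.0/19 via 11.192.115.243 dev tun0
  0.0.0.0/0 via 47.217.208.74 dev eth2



Longest prefix match for 23.221.63.220:
  /27 151.34.144.224: no
  /27 201.134.103.0: no
  /25 164.221.8.0: no
  /27 172.228.176.0: no
  /19 155.217.0.0: no
  /0 0.0.0.0: MATCH
Selected: next-hop 47.217.208.74 via eth2 (matched /0)


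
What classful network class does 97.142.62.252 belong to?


First octet: 97
Binary: 01100001
0xxxxxxx -> Class A (1-126)
Class A, default mask 255.0.0.0 (/8)


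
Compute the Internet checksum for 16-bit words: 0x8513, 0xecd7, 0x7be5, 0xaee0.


Sum all words (with carry folding):
+ 0x8513 = 0x8513
+ 0xecd7 = 0x71eb
+ 0x7be5 = 0xedd0
+ 0xaee0 = 0x9cb1
One's complement: ~0x9cb1
Checksum = 0x634e


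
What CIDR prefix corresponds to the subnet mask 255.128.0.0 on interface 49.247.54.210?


Binary: 11111111.10000000.00000000.00000000
Count leading 1s
Prefix: /9


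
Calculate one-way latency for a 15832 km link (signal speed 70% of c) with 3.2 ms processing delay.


Speed = 0.7 * 3e5 km/s = 210000 km/s
Propagation delay = 15832 / 210000 = 0.0754 s = 75.3905 ms
Processing delay = 3.2 ms
Total one-way latency = 78.5905 ms


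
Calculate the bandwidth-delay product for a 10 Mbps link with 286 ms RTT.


BDP = bandwidth * RTT
= 10 Mbps * 286 ms
= 10 * 1e6 * 286 / 1000 bits
= 2860000 bits
= 357500 bytes
= 349.1211 KB
BDP = 2860000 bits (357500 bytes)


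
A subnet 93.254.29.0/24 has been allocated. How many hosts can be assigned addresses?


Host bits = 32 - 24 = 8
Total addresses = 2^8 = 256
Usable = total - 2 (network and broadcast)
Usable hosts: 254


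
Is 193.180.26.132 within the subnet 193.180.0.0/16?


Subnet network: 193.180.0.0
Test IP AND mask: 193.180.0.0
Yes, 193.180.26.132 is in 193.180.0.0/16


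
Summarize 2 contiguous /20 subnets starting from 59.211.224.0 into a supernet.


Original prefix: /20
Number of subnets: 2 = 2^1
New prefix = 20 - 1 = 19
Supernet: 59.211.224.0/19


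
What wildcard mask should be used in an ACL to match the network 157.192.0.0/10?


Subnet mask: 255.192.0.0
Wildcard = 255.255.255.255 - subnet mask
255 - 255 = 0
255 - 192 = 63
255 - 0 = 255
255 - 0 = 255
Wildcard: 0.63.255.255


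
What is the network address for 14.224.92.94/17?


IP:   00001110.11100000.01011100.01011110
Mask: 11111111.11111111.10000000.00000000
AND operation:
Net:  00001110.11100000.00000000.00000000
Network: 14.224.0.0/17


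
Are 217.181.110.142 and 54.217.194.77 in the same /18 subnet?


Mask: 255.255.192.0
217.181.110.142 AND mask = 217.181.64.0
54.217.194.77 AND mask = 54.217.192.0
No, different subnets (217.181.64.0 vs 54.217.192.0)


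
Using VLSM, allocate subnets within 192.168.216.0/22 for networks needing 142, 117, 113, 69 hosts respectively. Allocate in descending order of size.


142 hosts -> /24 (254 usable): 192.168.216.0/24
117 hosts -> /25 (126 usable): 192.168.217.0/25
113 hosts -> /25 (126 usable): 192.168.217.128/25
69 hosts -> /25 (126 usable): 192.168.218.0/25
Allocation: 192.168.216.0/24 (142 hosts, 254 usable); 192.168.217.0/25 (117 hosts, 126 usable); 192.168.217.128/25 (113 hosts, 126 usable); 192.168.218.0/25 (69 hosts, 126 usable)


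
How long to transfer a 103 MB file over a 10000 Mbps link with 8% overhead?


Effective throughput = 10000 * (1 - 8/100) = 9200 Mbps
File size in Mb = 103 * 8 = 824 Mb
Time = 824 / 9200
Time = 0.0896 seconds


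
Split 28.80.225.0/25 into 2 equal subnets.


New prefix = 25 + 1 = 26
Each subnet has 64 addresses
  28.80.225.0/26
  28.80.225.64/26
Subnets: 28.80.225.0/26, 28.80.225.64/26


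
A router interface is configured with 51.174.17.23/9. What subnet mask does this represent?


/9 means 9 network bits, 23 host bits
Binary: 11111111100000000000000000000000
Mask: 255.128.0.0


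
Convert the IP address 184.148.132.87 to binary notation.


184 = 10111000
148 = 10010100
132 = 10000100
87 = 01010111
Binary: 10111000.10010100.10000100.01010111


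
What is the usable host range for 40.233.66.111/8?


Network: 40.0.0.0
Broadcast: 40.255.255.255
First usable = network + 1
Last usable = broadcast - 1
Range: 40.0.0.1 to 40.255.255.254


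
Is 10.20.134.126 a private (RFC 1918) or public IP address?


RFC 1918 private ranges:
  10.0.0.0/8 (10.0.0.0 - 10.255.255.255)
  172.16.0.0/12 (172.16.0.0 - 172.31.255.255)
  192.168.0.0/16 (192.168.0.0 - 192.168.255.255)
Private (in 10.0.0.0/8)


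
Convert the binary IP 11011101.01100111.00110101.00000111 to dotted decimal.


11011101 = 221
01100111 = 103
00110101 = 53
00000111 = 7
IP: 221.103.53.7


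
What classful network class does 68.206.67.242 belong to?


First octet: 68
Binary: 01000100
0xxxxxxx -> Class A (1-126)
Class A, default mask 255.0.0.0 (/8)


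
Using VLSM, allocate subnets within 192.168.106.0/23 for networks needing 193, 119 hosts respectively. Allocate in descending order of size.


193 hosts -> /24 (254 usable): 192.168.106.0/24
119 hosts -> /25 (126 usable): 192.168.107.0/25
Allocation: 192.168.106.0/24 (193 hosts, 254 usable); 192.168.107.0/25 (119 hosts, 126 usable)


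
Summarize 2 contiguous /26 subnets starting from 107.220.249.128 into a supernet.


Original prefix: /26
Number of subnets: 2 = 2^1
New prefix = 26 - 1 = 25
Supernet: 107.220.249.128/25


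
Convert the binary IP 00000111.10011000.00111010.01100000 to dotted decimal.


00000111 = 7
10011000 = 152
00111010 = 58
01100000 = 96
IP: 7.152.58.96


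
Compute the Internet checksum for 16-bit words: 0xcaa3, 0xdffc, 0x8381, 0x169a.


Sum all words (with carry folding):
+ 0xcaa3 = 0xcaa3
+ 0xdffc = 0xaaa0
+ 0x8381 = 0x2e22
+ 0x169a = 0x44bc
One's complement: ~0x44bc
Checksum = 0xbb43


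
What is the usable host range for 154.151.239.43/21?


Network: 154.151.232.0
Broadcast: 154.151.239.255
First usable = network + 1
Last usable = broadcast - 1
Range: 154.151.232.1 to 154.151.239.254


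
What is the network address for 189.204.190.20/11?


IP:   10111101.11001100.10111110.00010100
Mask: 11111111.11100000.00000000.00000000
AND operation:
Net:  10111101.11000000.00000000.00000000
Network: 189.192.0.0/11


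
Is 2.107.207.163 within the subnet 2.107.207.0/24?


Subnet network: 2.107.207.0
Test IP AND mask: 2.107.207.0
Yes, 2.107.207.163 is in 2.107.207.0/24


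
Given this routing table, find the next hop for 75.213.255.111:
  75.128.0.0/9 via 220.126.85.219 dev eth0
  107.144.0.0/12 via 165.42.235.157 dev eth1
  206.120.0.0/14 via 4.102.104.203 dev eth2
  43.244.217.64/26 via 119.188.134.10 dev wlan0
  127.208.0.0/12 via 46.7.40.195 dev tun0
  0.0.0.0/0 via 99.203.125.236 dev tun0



Longest prefix match for 75.213.255.111:
  /9 75.128.0.0: MATCH
  /12 107.144.0.0: no
  /14 206.120.0.0: no
  /26 43.244.217.64: no
  /12 127.208.0.0: no
  /0 0.0.0.0: MATCH
Selected: next-hop 220.126.85.219 via eth0 (matched /9)


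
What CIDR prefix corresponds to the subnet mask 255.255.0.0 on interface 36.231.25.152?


Binary: 11111111.11111111.00000000.00000000
Count leading 1s
Prefix: /16


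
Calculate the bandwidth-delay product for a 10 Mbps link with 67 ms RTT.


BDP = bandwidth * RTT
= 10 Mbps * 67 ms
= 10 * 1e6 * 67 / 1000 bits
= 670000 bits
= 83750 bytes
= 81.7871 KB
BDP = 670000 bits (83750 bytes)


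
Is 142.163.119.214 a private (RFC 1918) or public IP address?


RFC 1918 private ranges:
  10.0.0.0/8 (10.0.0.0 - 10.255.255.255)
  172.16.0.0/12 (172.16.0.0 - 172.31.255.255)
  192.168.0.0/16 (192.168.0.0 - 192.168.255.255)
Public (not in any RFC 1918 range)


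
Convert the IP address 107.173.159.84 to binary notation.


107 = 01101011
173 = 10101101
159 = 10011111
84 = 01010100
Binary: 01101011.10101101.10011111.01010100


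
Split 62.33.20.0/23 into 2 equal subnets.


New prefix = 23 + 1 = 24
Each subnet has 256 addresses
  62.33.20.0/24
  62.33.21.0/24
Subnets: 62.33.20.0/24, 62.33.21.0/24


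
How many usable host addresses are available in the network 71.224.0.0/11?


Host bits = 32 - 11 = 21
Total addresses = 2^21 = 2097152
Usable = total - 2 (network and broadcast)
Usable hosts: 2097150


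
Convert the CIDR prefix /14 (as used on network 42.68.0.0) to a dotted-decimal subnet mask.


/14 means 14 network bits, 18 host bits
Binary: 11111111111111000000000000000000
Mask: 255.252.0.0


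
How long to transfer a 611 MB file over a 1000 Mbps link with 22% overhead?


Effective throughput = 1000 * (1 - 22/100) = 780 Mbps
File size in Mb = 611 * 8 = 4888 Mb
Time = 4888 / 780
Time = 6.2667 seconds


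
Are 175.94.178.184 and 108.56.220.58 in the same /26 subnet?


Mask: 255.255.255.192
175.94.178.184 AND mask = 175.94.178.128
108.56.220.58 AND mask = 108.56.220.0
No, different subnets (175.94.178.128 vs 108.56.220.0)


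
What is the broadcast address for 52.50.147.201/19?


Network: 52.50.128.0/19
Host bits = 13
Set all host bits to 1:
Broadcast: 52.50.159.255


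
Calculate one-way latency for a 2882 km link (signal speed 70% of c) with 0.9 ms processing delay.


Speed = 0.7 * 3e5 km/s = 210000 km/s
Propagation delay = 2882 / 210000 = 0.0137 s = 13.7238 ms
Processing delay = 0.9 ms
Total one-way latency = 14.6238 ms


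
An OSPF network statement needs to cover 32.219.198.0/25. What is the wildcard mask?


Subnet mask: 255.255.255.128
Wildcard = 255.255.255.255 - subnet mask
255 - 255 = 0
255 - 255 = 0
255 - 255 = 0
255 - 128 = 127
Wildcard: 0.0.0.127


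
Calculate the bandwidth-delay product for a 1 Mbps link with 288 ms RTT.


BDP = bandwidth * RTT
= 1 Mbps * 288 ms
= 1 * 1e6 * 288 / 1000 bits
= 288000 bits
= 36000 bytes
= 35.1562 KB
BDP = 288000 bits (36000 bytes)


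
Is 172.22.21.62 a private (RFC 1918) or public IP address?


RFC 1918 private ranges:
  10.0.0.0/8 (10.0.0.0 - 10.255.255.255)
  172.16.0.0/12 (172.16.0.0 - 172.31.255.255)
  192.168.0.0/16 (192.168.0.0 - 192.168.255.255)
Private (in 172.16.0.0/12)


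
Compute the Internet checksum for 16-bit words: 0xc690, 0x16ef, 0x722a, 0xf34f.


Sum all words (with carry folding):
+ 0xc690 = 0xc690
+ 0x16ef = 0xdd7f
+ 0x722a = 0x4faa
+ 0xf34f = 0x42fa
One's complement: ~0x42fa
Checksum = 0xbd05


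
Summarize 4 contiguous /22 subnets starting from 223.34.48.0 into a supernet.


Original prefix: /22
Number of subnets: 4 = 2^2
New prefix = 22 - 2 = 20
Supernet: 223.34.48.0/20


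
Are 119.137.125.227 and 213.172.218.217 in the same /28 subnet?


Mask: 255.255.255.240
119.137.125.227 AND mask = 119.137.125.224
213.172.218.217 AND mask = 213.172.218.208
No, different subnets (119.137.125.224 vs 213.172.218.208)


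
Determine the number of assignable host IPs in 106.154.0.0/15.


Host bits = 32 - 15 = 17
Total addresses = 2^17 = 131072
Usable = total - 2 (network and broadcast)
Usable hosts: 131070


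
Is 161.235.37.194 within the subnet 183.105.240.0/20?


Subnet network: 183.105.240.0
Test IP AND mask: 161.235.32.0
No, 161.235.37.194 is not in 183.105.240.0/20


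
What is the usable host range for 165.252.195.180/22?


Network: 165.252.192.0
Broadcast: 165.252.195.255
First usable = network + 1
Last usable = broadcast - 1
Range: 165.252.192.1 to 165.252.195.254


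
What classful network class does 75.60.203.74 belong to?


First octet: 75
Binary: 01001011
0xxxxxxx -> Class A (1-126)
Class A, default mask 255.0.0.0 (/8)


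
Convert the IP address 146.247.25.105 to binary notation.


146 = 10010010
247 = 11110111
25 = 00011001
105 = 01101001
Binary: 10010010.11110111.00011001.01101001


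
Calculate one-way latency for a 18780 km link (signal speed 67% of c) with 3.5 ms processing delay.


Speed = 0.67 * 3e5 km/s = 201000 km/s
Propagation delay = 18780 / 201000 = 0.0934 s = 93.4328 ms
Processing delay = 3.5 ms
Total one-way latency = 96.9328 ms


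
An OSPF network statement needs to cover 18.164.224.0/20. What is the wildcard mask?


Subnet mask: 255.255.240.0
Wildcard = 255.255.255.255 - subnet mask
255 - 255 = 0
255 - 255 = 0
255 - 240 = 15
255 - 0 = 255
Wildcard: 0.0.15.255


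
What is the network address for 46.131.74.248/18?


IP:   00101110.10000011.01001010.11111000
Mask: 11111111.11111111.11000000.00000000
AND operation:
Net:  00101110.10000011.01000000.00000000
Network: 46.131.64.0/18


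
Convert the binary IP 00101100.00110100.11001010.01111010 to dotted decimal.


00101100 = 44
00110100 = 52
11001010 = 202
01111010 = 122
IP: 44.52.202.122


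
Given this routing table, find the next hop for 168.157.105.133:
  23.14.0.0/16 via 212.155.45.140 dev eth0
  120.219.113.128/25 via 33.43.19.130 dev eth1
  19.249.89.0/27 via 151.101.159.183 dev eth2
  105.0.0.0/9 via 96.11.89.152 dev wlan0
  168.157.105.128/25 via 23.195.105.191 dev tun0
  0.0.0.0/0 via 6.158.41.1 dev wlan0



Longest prefix match for 168.157.105.133:
  /16 23.14.0.0: no
  /25 120.219.113.128: no
  /27 19.249.89.0: no
  /9 105.0.0.0: no
  /25 168.157.105.128: MATCH
  /0 0.0.0.0: MATCH
Selected: next-hop 23.195.105.191 via tun0 (matched /25)


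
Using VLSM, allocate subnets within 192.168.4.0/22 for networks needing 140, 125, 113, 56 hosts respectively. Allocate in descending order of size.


140 hosts -> /24 (254 usable): 192.168.4.0/24
125 hosts -> /25 (126 usable): 192.168.5.0/25
113 hosts -> /25 (126 usable): 192.168.5.128/25
56 hosts -> /26 (62 usable): 192.168.6.0/26
Allocation: 192.168.4.0/24 (140 hosts, 254 usable); 192.168.5.0/25 (125 hosts, 126 usable); 192.168.5.128/25 (113 hosts, 126 usable); 192.168.6.0/26 (56 hosts, 62 usable)


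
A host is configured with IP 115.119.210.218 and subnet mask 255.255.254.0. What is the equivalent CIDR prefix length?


Binary: 11111111.11111111.11111110.00000000
Count leading 1s
Prefix: /23


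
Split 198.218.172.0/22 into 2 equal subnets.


New prefix = 22 + 1 = 23
Each subnet has 512 addresses
  198.218.172.0/23
  198.218.174.0/23
Subnets: 198.218.172.0/23, 198.218.174.0/23


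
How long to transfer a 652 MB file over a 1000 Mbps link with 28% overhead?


Effective throughput = 1000 * (1 - 28/100) = 720 Mbps
File size in Mb = 652 * 8 = 5216 Mb
Time = 5216 / 720
Time = 7.2444 seconds


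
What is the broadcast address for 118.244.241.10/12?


Network: 118.240.0.0/12
Host bits = 20
Set all host bits to 1:
Broadcast: 118.255.255.255


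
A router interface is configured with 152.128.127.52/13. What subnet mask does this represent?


/13 means 13 network bits, 19 host bits
Binary: 11111111111110000000000000000000
Mask: 255.248.0.0


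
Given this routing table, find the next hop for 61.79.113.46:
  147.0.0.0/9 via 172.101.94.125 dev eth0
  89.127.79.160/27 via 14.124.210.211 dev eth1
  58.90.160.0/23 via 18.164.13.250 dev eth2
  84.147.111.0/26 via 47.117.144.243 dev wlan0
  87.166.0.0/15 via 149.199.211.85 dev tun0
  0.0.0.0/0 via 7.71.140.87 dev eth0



Longest prefix match for 61.79.113.46:
  /9 147.0.0.0: no
  /27 89.127.79.160: no
  /23 58.90.160.0: no
  /26 84.147.111.0: no
  /15 87.166.0.0: no
  /0 0.0.0.0: MATCH
Selected: next-hop 7.71.140.87 via eth0 (matched /0)


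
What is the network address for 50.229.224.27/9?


IP:   00110010.11100101.11100000.00011011
Mask: 11111111.10000000.00000000.00000000
AND operation:
Net:  00110010.10000000.00000000.00000000
Network: 50.128.0.0/9


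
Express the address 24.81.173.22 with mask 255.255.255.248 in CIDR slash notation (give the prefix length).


Binary: 11111111.11111111.11111111.11111000
Count leading 1s
Prefix: /29


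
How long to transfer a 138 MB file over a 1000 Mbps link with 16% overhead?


Effective throughput = 1000 * (1 - 16/100) = 840 Mbps
File size in Mb = 138 * 8 = 1104 Mb
Time = 1104 / 840
Time = 1.3143 seconds


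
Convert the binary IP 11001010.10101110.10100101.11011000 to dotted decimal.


11001010 = 202
10101110 = 174
10100101 = 165
11011000 = 216
IP: 202.174.165.216


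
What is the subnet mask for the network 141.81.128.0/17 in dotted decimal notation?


/17 means 17 network bits, 15 host bits
Binary: 11111111111111111000000000000000
Mask: 255.255.128.0


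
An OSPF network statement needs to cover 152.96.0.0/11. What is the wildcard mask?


Subnet mask: 255.224.0.0
Wildcard = 255.255.255.255 - subnet mask
255 - 255 = 0
255 - 224 = 31
255 - 0 = 255
255 - 0 = 255
Wildcard: 0.31.255.255


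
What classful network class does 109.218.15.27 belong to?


First octet: 109
Binary: 01101101
0xxxxxxx -> Class A (1-126)
Class A, default mask 255.0.0.0 (/8)


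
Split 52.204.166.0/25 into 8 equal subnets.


New prefix = 25 + 3 = 28
Each subnet has 16 addresses
  52.204.166.0/28
  52.204.166.16/28
  52.204.166.32/28
  52.204.166.48/28
  52.204.166.64/28
  52.204.166.80/28
  52.204.166.96/28
  52.204.166.112/28
Subnets: 52.204.166.0/28, 52.204.166.16/28, 52.204.166.32/28, 52.204.166.48/28, 52.204.166.64/28, 52.204.166.80/28, 52.204.166.96/28, 52.204.166.112/28


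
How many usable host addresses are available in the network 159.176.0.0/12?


Host bits = 32 - 12 = 20
Total addresses = 2^20 = 1048576
Usable = total - 2 (network and broadcast)
Usable hosts: 1048574


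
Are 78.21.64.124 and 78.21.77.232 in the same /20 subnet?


Mask: 255.255.240.0
78.21.64.124 AND mask = 78.21.64.0
78.21.77.232 AND mask = 78.21.64.0
Yes, same subnet (78.21.64.0)


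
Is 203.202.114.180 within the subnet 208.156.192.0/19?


Subnet network: 208.156.192.0
Test IP AND mask: 203.202.96.0
No, 203.202.114.180 is not in 208.156.192.0/19


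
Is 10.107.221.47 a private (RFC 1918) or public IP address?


RFC 1918 private ranges:
  10.0.0.0/8 (10.0.0.0 - 10.255.255.255)
  172.16.0.0/12 (172.16.0.0 - 172.31.255.255)
  192.168.0.0/16 (192.168.0.0 - 192.168.255.255)
Private (in 10.0.0.0/8)


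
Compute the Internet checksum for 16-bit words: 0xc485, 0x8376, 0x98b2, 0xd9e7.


Sum all words (with carry folding):
+ 0xc485 = 0xc485
+ 0x8376 = 0x47fc
+ 0x98b2 = 0xe0ae
+ 0xd9e7 = 0xba96
One's complement: ~0xba96
Checksum = 0x4569


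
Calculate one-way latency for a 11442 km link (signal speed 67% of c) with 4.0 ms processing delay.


Speed = 0.67 * 3e5 km/s = 201000 km/s
Propagation delay = 11442 / 201000 = 0.0569 s = 56.9254 ms
Processing delay = 4.0 ms
Total one-way latency = 60.9254 ms


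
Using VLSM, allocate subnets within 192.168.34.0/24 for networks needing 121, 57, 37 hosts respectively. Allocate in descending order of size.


121 hosts -> /25 (126 usable): 192.168.34.0/25
57 hosts -> /26 (62 usable): 192.168.34.128/26
37 hosts -> /26 (62 usable): 192.168.34.192/26
Allocation: 192.168.34.0/25 (121 hosts, 126 usable); 192.168.34.128/26 (57 hosts, 62 usable); 192.168.34.192/26 (37 hosts, 62 usable)


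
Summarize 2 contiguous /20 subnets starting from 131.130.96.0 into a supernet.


Original prefix: /20
Number of subnets: 2 = 2^1
New prefix = 20 - 1 = 19
Supernet: 131.130.96.0/19


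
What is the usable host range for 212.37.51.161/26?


Network: 212.37.51.128
Broadcast: 212.37.51.191
First usable = network + 1
Last usable = broadcast - 1
Range: 212.37.51.129 to 212.37.51.190


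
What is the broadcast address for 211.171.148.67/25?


Network: 211.171.148.0/25
Host bits = 7
Set all host bits to 1:
Broadcast: 211.171.148.127


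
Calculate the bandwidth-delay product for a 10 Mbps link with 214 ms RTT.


BDP = bandwidth * RTT
= 10 Mbps * 214 ms
= 10 * 1e6 * 214 / 1000 bits
= 2140000 bits
= 267500 bytes
= 261.2305 KB
BDP = 2140000 bits (267500 bytes)


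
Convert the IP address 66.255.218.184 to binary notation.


66 = 01000010
255 = 11111111
218 = 11011010
184 = 10111000
Binary: 01000010.11111111.11011010.10111000


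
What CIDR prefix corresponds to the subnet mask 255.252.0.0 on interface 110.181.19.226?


Binary: 11111111.11111100.00000000.00000000
Count leading 1s
Prefix: /14


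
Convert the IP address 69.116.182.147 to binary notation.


69 = 01000101
116 = 01110100
182 = 10110110
147 = 10010011
Binary: 01000101.01110100.10110110.10010011


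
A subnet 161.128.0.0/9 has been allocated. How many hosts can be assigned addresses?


Host bits = 32 - 9 = 23
Total addresses = 2^23 = 8388608
Usable = total - 2 (network and broadcast)
Usable hosts: 8388606


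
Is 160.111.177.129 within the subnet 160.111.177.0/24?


Subnet network: 160.111.177.0
Test IP AND mask: 160.111.177.0
Yes, 160.111.177.129 is in 160.111.177.0/24


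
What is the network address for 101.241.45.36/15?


IP:   01100101.11110001.00101101.00100100
Mask: 11111111.11111110.00000000.00000000
AND operation:
Net:  01100101.11110000.00000000.00000000
Network: 101.240.0.0/15


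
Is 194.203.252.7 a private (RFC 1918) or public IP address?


RFC 1918 private ranges:
  10.0.0.0/8 (10.0.0.0 - 10.255.255.255)
  172.16.0.0/12 (172.16.0.0 - 172.31.255.255)
  192.168.0.0/16 (192.168.0.0 - 192.168.255.255)
Public (not in any RFC 1918 range)


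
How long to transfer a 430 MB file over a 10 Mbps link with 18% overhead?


Effective throughput = 10 * (1 - 18/100) = 8.2 Mbps
File size in Mb = 430 * 8 = 3440 Mb
Time = 3440 / 8.2
Time = 419.5122 seconds


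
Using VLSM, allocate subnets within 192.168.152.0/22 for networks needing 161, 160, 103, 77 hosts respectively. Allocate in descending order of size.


161 hosts -> /24 (254 usable): 192.168.152.0/24
160 hosts -> /24 (254 usable): 192.168.153.0/24
103 hosts -> /25 (126 usable): 192.168.154.0/25
77 hosts -> /25 (126 usable): 192.168.154.128/25
Allocation: 192.168.152.0/24 (161 hosts, 254 usable); 192.168.153.0/24 (160 hosts, 254 usable); 192.168.154.0/25 (103 hosts, 126 usable); 192.168.154.128/25 (77 hosts, 126 usable)


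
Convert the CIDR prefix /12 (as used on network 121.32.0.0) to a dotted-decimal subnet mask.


/12 means 12 network bits, 20 host bits
Binary: 11111111111100000000000000000000
Mask: 255.240.0.0


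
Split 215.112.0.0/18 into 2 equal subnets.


New prefix = 18 + 1 = 19
Each subnet has 8192 addresses
  215.112.0.0/19
  215.112.32.0/19
Subnets: 215.112.0.0/19, 215.112.32.0/19


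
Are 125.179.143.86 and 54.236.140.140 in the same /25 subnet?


Mask: 255.255.255.128
125.179.143.86 AND mask = 125.179.143.0
54.236.140.140 AND mask = 54.236.140.128
No, different subnets (125.179.143.0 vs 54.236.140.128)


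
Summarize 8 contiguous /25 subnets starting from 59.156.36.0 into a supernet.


Original prefix: /25
Number of subnets: 8 = 2^3
New prefix = 25 - 3 = 22
Supernet: 59.156.36.0/22


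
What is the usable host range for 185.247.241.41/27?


Network: 185.247.241.32
Broadcast: 185.247.241.63
First usable = network + 1
Last usable = broadcast - 1
Range: 185.247.241.33 to 185.247.241.62


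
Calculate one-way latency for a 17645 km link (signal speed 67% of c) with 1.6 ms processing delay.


Speed = 0.67 * 3e5 km/s = 201000 km/s
Propagation delay = 17645 / 201000 = 0.0878 s = 87.7861 ms
Processing delay = 1.6 ms
Total one-way latency = 89.3861 ms


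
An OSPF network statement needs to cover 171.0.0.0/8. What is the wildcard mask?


Subnet mask: 255.0.0.0
Wildcard = 255.255.255.255 - subnet mask
255 - 255 = 0
255 - 0 = 255
255 - 0 = 255
255 - 0 = 255
Wildcard: 0.255.255.255


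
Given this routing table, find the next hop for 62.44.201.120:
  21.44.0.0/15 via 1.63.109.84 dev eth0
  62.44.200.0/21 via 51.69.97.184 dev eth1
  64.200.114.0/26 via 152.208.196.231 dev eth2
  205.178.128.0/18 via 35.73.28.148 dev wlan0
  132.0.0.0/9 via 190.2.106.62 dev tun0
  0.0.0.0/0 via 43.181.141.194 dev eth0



Longest prefix match for 62.44.201.120:
  /15 21.44.0.0: no
  /21 62.44.200.0: MATCH
  /26 64.200.114.0: no
  /18 205.178.128.0: no
  /9 132.0.0.0: no
  /0 0.0.0.0: MATCH
Selected: next-hop 51.69.97.184 via eth1 (matched /21)


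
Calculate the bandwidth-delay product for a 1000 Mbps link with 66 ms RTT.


BDP = bandwidth * RTT
= 1000 Mbps * 66 ms
= 1000 * 1e6 * 66 / 1000 bits
= 66000000 bits
= 8250000 bytes
= 8056.6406 KB
BDP = 66000000 bits (8250000 bytes)


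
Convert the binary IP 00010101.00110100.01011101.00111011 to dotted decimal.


00010101 = 21
00110100 = 52
01011101 = 93
00111011 = 59
IP: 21.52.93.59


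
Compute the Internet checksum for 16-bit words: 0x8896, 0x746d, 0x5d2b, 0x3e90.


Sum all words (with carry folding):
+ 0x8896 = 0x8896
+ 0x746d = 0xfd03
+ 0x5d2b = 0x5a2f
+ 0x3e90 = 0x98bf
One's complement: ~0x98bf
Checksum = 0x6740


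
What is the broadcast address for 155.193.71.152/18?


Network: 155.193.64.0/18
Host bits = 14
Set all host bits to 1:
Broadcast: 155.193.127.255


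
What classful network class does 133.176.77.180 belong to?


First octet: 133
Binary: 10000101
10xxxxxx -> Class B (128-191)
Class B, default mask 255.255.0.0 (/16)


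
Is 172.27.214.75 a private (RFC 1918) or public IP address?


RFC 1918 private ranges:
  10.0.0.0/8 (10.0.0.0 - 10.255.255.255)
  172.16.0.0/12 (172.16.0.0 - 172.31.255.255)
  192.168.0.0/16 (192.168.0.0 - 192.168.255.255)
Private (in 172.16.0.0/12)


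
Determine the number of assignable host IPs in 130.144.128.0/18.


Host bits = 32 - 18 = 14
Total addresses = 2^14 = 16384
Usable = total - 2 (network and broadcast)
Usable hosts: 16382


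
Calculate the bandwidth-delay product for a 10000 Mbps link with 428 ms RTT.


BDP = bandwidth * RTT
= 10000 Mbps * 428 ms
= 10000 * 1e6 * 428 / 1000 bits
= 4280000000 bits
= 535000000 bytes
= 522460.9375 KB
BDP = 4280000000 bits (535000000 bytes)


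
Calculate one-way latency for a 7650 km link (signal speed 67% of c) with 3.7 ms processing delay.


Speed = 0.67 * 3e5 km/s = 201000 km/s
Propagation delay = 7650 / 201000 = 0.0381 s = 38.0597 ms
Processing delay = 3.7 ms
Total one-way latency = 41.7597 ms


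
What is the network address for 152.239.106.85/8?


IP:   10011000.11101111.01101010.01010101
Mask: 11111111.00000000.00000000.00000000
AND operation:
Net:  10011000.00000000.00000000.00000000
Network: 152.0.0.0/8


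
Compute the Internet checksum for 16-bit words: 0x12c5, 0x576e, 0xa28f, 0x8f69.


Sum all words (with carry folding):
+ 0x12c5 = 0x12c5
+ 0x576e = 0x6a33
+ 0xa28f = 0x0cc3
+ 0x8f69 = 0x9c2c
One's complement: ~0x9c2c
Checksum = 0x63d3


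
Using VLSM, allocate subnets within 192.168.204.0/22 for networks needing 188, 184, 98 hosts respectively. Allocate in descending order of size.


188 hosts -> /24 (254 usable): 192.168.204.0/24
184 hosts -> /24 (254 usable): 192.168.205.0/24
98 hosts -> /25 (126 usable): 192.168.206.0/25
Allocation: 192.168.204.0/24 (188 hosts, 254 usable); 192.168.205.0/24 (184 hosts, 254 usable); 192.168.206.0/25 (98 hosts, 126 usable)


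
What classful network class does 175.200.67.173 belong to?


First octet: 175
Binary: 10101111
10xxxxxx -> Class B (128-191)
Class B, default mask 255.255.0.0 (/16)


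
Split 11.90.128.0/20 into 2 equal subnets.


New prefix = 20 + 1 = 21
Each subnet has 2048 addresses
  11.90.128.0/21
  11.90.136.0/21
Subnets: 11.90.128.0/21, 11.90.136.0/21


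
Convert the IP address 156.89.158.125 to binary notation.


156 = 10011100
89 = 01011001
158 = 10011110
125 = 01111101
Binary: 10011100.01011001.10011110.01111101


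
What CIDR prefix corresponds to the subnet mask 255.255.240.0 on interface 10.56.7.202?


Binary: 11111111.11111111.11110000.00000000
Count leading 1s
Prefix: /20


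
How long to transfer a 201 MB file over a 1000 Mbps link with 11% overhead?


Effective throughput = 1000 * (1 - 11/100) = 890 Mbps
File size in Mb = 201 * 8 = 1608 Mb
Time = 1608 / 890
Time = 1.8067 seconds


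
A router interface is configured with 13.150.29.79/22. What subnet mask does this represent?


/22 means 22 network bits, 10 host bits
Binary: 11111111111111111111110000000000
Mask: 255.255.252.0


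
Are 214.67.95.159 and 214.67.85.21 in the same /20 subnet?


Mask: 255.255.240.0
214.67.95.159 AND mask = 214.67.80.0
214.67.85.21 AND mask = 214.67.80.0
Yes, same subnet (214.67.80.0)


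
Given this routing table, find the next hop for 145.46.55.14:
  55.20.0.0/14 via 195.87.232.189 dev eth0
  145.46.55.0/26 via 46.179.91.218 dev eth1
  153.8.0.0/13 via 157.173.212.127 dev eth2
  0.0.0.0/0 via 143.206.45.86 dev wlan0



Longest prefix match for 145.46.55.14:
  /14 55.20.0.0: no
  /26 145.46.55.0: MATCH
  /13 153.8.0.0: no
  /0 0.0.0.0: MATCH
Selected: next-hop 46.179.91.218 via eth1 (matched /26)


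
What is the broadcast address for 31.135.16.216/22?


Network: 31.135.16.0/22
Host bits = 10
Set all host bits to 1:
Broadcast: 31.135.19.255


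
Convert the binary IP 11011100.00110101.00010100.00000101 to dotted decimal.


11011100 = 220
00110101 = 53
00010100 = 20
00000101 = 5
IP: 220.53.20.5


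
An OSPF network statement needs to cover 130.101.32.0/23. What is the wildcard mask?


Subnet mask: 255.255.254.0
Wildcard = 255.255.255.255 - subnet mask
255 - 255 = 0
255 - 255 = 0
255 - 254 = 1
255 - 0 = 255
Wildcard: 0.0.1.255


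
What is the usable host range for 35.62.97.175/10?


Network: 35.0.0.0
Broadcast: 35.63.255.255
First usable = network + 1
Last usable = broadcast - 1
Range: 35.0.0.1 to 35.63.255.254


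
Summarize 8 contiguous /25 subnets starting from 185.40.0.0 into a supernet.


Original prefix: /25
Number of subnets: 8 = 2^3
New prefix = 25 - 3 = 22
Supernet: 185.40.0.0/22


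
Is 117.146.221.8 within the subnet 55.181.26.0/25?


Subnet network: 55.181.26.0
Test IP AND mask: 117.146.221.0
No, 117.146.221.8 is not in 55.181.26.0/25


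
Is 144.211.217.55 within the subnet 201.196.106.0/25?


Subnet network: 201.196.106.0
Test IP AND mask: 144.211.217.0
No, 144.211.217.55 is not in 201.196.106.0/25


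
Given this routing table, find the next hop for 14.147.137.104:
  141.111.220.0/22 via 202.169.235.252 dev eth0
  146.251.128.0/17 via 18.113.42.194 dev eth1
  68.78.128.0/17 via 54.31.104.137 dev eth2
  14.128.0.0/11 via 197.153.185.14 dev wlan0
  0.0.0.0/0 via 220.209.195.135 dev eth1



Longest prefix match for 14.147.137.104:
  /22 141.111.220.0: no
  /17 146.251.128.0: no
  /17 68.78.128.0: no
  /11 14.128.0.0: MATCH
  /0 0.0.0.0: MATCH
Selected: next-hop 197.153.185.14 via wlan0 (matched /11)


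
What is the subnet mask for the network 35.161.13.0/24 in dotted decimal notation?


/24 means 24 network bits, 8 host bits
Binary: 11111111111111111111111100000000
Mask: 255.255.255.0


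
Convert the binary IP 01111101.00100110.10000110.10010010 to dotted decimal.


01111101 = 125
00100110 = 38
10000110 = 134
10010010 = 146
IP: 125.38.134.146


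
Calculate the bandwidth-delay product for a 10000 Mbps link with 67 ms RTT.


BDP = bandwidth * RTT
= 10000 Mbps * 67 ms
= 10000 * 1e6 * 67 / 1000 bits
= 670000000 bits
= 83750000 bytes
= 81787.1094 KB
BDP = 670000000 bits (83750000 bytes)


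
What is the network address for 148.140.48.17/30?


IP:   10010100.10001100.00110000.00010001
Mask: 11111111.11111111.11111111.11111100
AND operation:
Net:  10010100.10001100.00110000.00010000
Network: 148.140.48.16/30


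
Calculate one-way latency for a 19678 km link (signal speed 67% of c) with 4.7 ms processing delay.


Speed = 0.67 * 3e5 km/s = 201000 km/s
Propagation delay = 19678 / 201000 = 0.0979 s = 97.9005 ms
Processing delay = 4.7 ms
Total one-way latency = 102.6005 ms


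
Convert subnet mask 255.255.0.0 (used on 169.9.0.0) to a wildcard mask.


Subnet mask: 255.255.0.0
Wildcard = 255.255.255.255 - subnet mask
255 - 255 = 0
255 - 255 = 0
255 - 0 = 255
255 - 0 = 255
Wildcard: 0.0.255.255


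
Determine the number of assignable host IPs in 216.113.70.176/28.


Host bits = 32 - 28 = 4
Total addresses = 2^4 = 16
Usable = total - 2 (network and broadcast)
Usable hosts: 14


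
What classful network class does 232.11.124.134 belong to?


First octet: 232
Binary: 11101000
1110xxxx -> Class D (224-239)
Class D (multicast), default mask N/A
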